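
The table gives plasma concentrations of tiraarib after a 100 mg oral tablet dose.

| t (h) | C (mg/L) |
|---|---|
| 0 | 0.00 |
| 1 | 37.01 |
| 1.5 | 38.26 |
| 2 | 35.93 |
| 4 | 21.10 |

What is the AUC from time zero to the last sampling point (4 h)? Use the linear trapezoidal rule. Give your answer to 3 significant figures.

AUC = 113 mg/L·h

Trapezoidal AUC_0→4:
  [0→1]: (0.00+37.01)/2 × 1 = 18.505
  [1→1.5]: (37.01+38.26)/2 × 0.5 = 18.8175
  [1.5→2]: (38.26+35.93)/2 × 0.5 = 18.5475
  [2→4]: (35.93+21.10)/2 × 2 = 57.03
  Sum = 112.9 mg/L·h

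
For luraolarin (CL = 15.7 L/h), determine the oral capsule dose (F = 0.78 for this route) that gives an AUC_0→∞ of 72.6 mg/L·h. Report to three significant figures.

Dose = 1460 mg

Dose = CL × AUC_0→∞ / F
     = 15.7 × 72.6 / 0.78 = 1461.31 mg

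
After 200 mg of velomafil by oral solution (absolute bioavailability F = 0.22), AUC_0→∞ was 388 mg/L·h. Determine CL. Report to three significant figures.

CL = 0.113 L/h

CL = F × Dose / AUC_0→∞
   = 0.22 × 200 / 388 = 0.113402 L/h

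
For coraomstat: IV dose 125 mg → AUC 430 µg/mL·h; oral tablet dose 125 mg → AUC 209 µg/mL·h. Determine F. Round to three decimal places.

F = (AUC_ev / D_ev) / (AUC_iv / D_iv)
  = (209/125) / (430/125)
  = 1.672 / 3.44 = 0.4860

F = 0.486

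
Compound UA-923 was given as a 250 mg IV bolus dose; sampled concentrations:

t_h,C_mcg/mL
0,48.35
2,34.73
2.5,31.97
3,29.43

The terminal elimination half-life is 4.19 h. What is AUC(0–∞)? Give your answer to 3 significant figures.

Trapezoidal AUC_0→3:
  [0→2]: (48.35+34.73)/2 × 2 = 83.08
  [2→2.5]: (34.73+31.97)/2 × 0.5 = 16.675
  [2.5→3]: (31.97+29.43)/2 × 0.5 = 15.35
  Sum = 115.105 mcg/mL·h
k_e = ln2 / t½ = 0.693147 / 4.19 = 0.1654 h^-1
Extrapolated tail: C_last / k_e = 29.43 / 0.1654 = 177.932
AUC_0→∞ = 115.105 + 177.932 = 293.037 mcg/mL·h

AUC = 293 mcg/mL·h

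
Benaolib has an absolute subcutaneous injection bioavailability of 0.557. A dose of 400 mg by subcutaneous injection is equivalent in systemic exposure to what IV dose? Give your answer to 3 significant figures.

D_iv = 223 mg

Systemic exposure from an extravascular dose = F × D_ev, so the equivalent IV dose is F × D_ev.
D_iv = F × D_ev = 0.557 × 400 = 222.8 mg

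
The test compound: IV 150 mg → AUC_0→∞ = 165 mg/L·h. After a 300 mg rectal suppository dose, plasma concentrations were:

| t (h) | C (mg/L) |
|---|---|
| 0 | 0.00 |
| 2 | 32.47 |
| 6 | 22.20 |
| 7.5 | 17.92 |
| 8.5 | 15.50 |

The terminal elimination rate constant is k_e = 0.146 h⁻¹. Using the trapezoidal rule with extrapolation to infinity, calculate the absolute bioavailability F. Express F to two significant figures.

F = 0.89

Trapezoidal AUC_0→8.5 (rectal suppository):
  [0→2]: (0.00+32.47)/2 × 2 = 32.47
  [2→6]: (32.47+22.20)/2 × 4 = 109.34
  [6→7.5]: (22.20+17.92)/2 × 1.5 = 30.09
  [7.5→8.5]: (17.92+15.50)/2 × 1 = 16.71
  Sum = 188.61 mg/L·h
Tail: C_last/k_e = 15.50/0.146 = 106.164
AUC_0→∞ (rectal suppository) = 188.61 + 106.164 = 294.774 mg/L·h
F = (AUC_ev/D_ev)/(AUC_iv/D_iv) = (294.774/300)/(165/150) = 0.98258/1.1 = 0.8933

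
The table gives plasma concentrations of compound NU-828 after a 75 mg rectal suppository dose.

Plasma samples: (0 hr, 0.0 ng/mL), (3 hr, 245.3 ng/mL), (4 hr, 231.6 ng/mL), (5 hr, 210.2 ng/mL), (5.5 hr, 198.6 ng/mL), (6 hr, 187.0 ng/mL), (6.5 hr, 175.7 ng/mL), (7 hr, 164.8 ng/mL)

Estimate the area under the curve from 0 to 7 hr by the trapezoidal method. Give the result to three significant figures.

AUC = 1200 ng/mL·hr

Trapezoidal AUC_0→7:
  [0→3]: (0.0+245.3)/2 × 3 = 367.95
  [3→4]: (245.3+231.6)/2 × 1 = 238.45
  [4→5]: (231.6+210.2)/2 × 1 = 220.9
  [5→5.5]: (210.2+198.6)/2 × 0.5 = 102.2
  [5.5→6]: (198.6+187.0)/2 × 0.5 = 96.4
  [6→6.5]: (187.0+175.7)/2 × 0.5 = 90.675
  [6.5→7]: (175.7+164.8)/2 × 0.5 = 85.125
  Sum = 1201.7 ng/mL·hr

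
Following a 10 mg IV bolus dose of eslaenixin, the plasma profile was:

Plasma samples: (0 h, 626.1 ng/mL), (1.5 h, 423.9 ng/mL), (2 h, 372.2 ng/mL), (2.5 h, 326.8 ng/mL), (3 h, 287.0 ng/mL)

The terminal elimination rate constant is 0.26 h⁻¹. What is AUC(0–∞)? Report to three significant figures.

Trapezoidal AUC_0→3:
  [0→1.5]: (626.1+423.9)/2 × 1.5 = 787.5
  [1.5→2]: (423.9+372.2)/2 × 0.5 = 199.025
  [2→2.5]: (372.2+326.8)/2 × 0.5 = 174.75
  [2.5→3]: (326.8+287.0)/2 × 0.5 = 153.45
  Sum = 1314.725 ng/mL·h
Extrapolated tail: C_last / k_e = 287.0 / 0.26 = 1103.846
AUC_0→∞ = 1314.725 + 1103.846 = 2418.571 ng/mL·h

AUC = 2420 ng/mL·h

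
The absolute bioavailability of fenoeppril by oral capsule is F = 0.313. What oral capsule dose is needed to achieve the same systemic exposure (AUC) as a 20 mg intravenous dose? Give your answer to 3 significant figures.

D_oral = 63.9 mg

For equal systemic exposure: F × D_ev = D_iv
D_ev = D_iv / F = 20 / 0.313 = 63.8978 mg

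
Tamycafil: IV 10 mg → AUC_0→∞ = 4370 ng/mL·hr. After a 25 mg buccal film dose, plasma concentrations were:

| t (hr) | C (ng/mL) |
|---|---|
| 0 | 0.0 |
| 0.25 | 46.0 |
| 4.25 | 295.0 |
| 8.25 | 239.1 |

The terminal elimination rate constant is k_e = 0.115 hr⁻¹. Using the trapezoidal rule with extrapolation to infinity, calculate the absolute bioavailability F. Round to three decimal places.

Trapezoidal AUC_0→8.25 (buccal film):
  [0→0.25]: (0.0+46.0)/2 × 0.25 = 5.75
  [0.25→4.25]: (46.0+295.0)/2 × 4 = 682.0
  [4.25→8.25]: (295.0+239.1)/2 × 4 = 1068.2
  Sum = 1755.95 ng/mL·hr
Tail: C_last/k_e = 239.1/0.115 = 2079.130
AUC_0→∞ (buccal film) = 1755.95 + 2079.130 = 3835.08 ng/mL·hr
F = (AUC_ev/D_ev)/(AUC_iv/D_iv) = (3835.08/25)/(4370/10) = 153.4032/437 = 0.3510

F = 0.351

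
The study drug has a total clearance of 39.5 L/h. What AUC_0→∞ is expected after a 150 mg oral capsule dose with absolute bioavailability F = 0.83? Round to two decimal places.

AUC = 3.15 mg/L·h

AUC_0→∞ = F × Dose / CL
        = 0.83 × 150 / 39.5 = 3.1519 mg/L·h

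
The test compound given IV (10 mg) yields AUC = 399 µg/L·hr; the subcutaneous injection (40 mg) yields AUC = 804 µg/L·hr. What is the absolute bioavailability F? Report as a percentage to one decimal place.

F = 50.4%

F = (AUC_ev / D_ev) / (AUC_iv / D_iv)
  = (804/40) / (399/10)
  = 20.1 / 39.9 = 0.5038
  = 50.38%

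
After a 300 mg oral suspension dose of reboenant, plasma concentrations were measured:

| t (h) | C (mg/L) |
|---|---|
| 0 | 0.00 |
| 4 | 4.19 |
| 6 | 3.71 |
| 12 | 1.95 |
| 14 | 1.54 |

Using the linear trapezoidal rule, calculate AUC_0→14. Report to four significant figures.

Trapezoidal AUC_0→14:
  [0→4]: (0.00+4.19)/2 × 4 = 8.38
  [4→6]: (4.19+3.71)/2 × 2 = 7.9
  [6→12]: (3.71+1.95)/2 × 6 = 16.98
  [12→14]: (1.95+1.54)/2 × 2 = 3.49
  Sum = 36.75 mg/L·h

AUC = 36.75 mg/L·h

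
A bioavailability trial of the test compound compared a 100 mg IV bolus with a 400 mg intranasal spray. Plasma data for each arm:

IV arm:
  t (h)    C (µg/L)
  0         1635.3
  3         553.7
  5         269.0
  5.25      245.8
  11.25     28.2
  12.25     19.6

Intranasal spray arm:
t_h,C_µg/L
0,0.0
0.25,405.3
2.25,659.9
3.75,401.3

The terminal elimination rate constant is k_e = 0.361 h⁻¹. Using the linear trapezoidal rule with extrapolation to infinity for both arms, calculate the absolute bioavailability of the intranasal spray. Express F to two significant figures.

F = 0.15

Trapezoidal AUC_0→12.25 (IV):
  [0→3]: (1635.3+553.7)/2 × 3 = 3283.5
  [3→5]: (553.7+269.0)/2 × 2 = 822.7
  [5→5.25]: (269.0+245.8)/2 × 0.25 = 64.35
  [5.25→11.25]: (245.8+28.2)/2 × 6 = 822.0
  [11.25→12.25]: (28.2+19.6)/2 × 1 = 23.9
  Sum = 5016.45 µg/L·h
IV tail: 19.6/0.361 = 54.294; AUC_iv,0→∞ = 5016.45 + 54.294 = 5070.744 µg/L·h
Trapezoidal AUC_0→3.75 (intranasal spray):
  [0→0.25]: (0.0+405.3)/2 × 0.25 = 50.6625
  [0.25→2.25]: (405.3+659.9)/2 × 2 = 1065.2
  [2.25→3.75]: (659.9+401.3)/2 × 1.5 = 795.9
  Sum = 1911.7625 µg/L·h
intranasal spray tail: 401.3/0.361 = 1111.634; AUC_ev,0→∞ = 1911.7625 + 1111.634 = 3023.3965 µg/L·h
F = (AUC_ev/D_ev)/(AUC_iv/D_iv) = (3023.3965/400)/(5070.744/100) = 7.55849/50.70744 = 0.1491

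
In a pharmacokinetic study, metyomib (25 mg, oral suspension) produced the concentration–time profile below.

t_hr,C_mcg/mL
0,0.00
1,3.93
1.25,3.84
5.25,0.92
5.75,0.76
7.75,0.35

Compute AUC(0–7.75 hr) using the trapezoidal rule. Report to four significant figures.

Trapezoidal AUC_0→7.75:
  [0→1]: (0.00+3.93)/2 × 1 = 1.965
  [1→1.25]: (3.93+3.84)/2 × 0.25 = 0.97125
  [1.25→5.25]: (3.84+0.92)/2 × 4 = 9.52
  [5.25→5.75]: (0.92+0.76)/2 × 0.5 = 0.42
  [5.75→7.75]: (0.76+0.35)/2 × 2 = 1.11
  Sum = 13.98625 mcg/mL·hr

AUC = 13.99 mcg/mL·hr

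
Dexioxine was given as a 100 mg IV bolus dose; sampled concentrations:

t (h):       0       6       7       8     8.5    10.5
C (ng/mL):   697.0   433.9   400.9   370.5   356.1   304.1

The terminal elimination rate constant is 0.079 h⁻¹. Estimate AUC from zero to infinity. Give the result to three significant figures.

Trapezoidal AUC_0→10.5:
  [0→6]: (697.0+433.9)/2 × 6 = 3392.7
  [6→7]: (433.9+400.9)/2 × 1 = 417.4
  [7→8]: (400.9+370.5)/2 × 1 = 385.7
  [8→8.5]: (370.5+356.1)/2 × 0.5 = 181.65
  [8.5→10.5]: (356.1+304.1)/2 × 2 = 660.2
  Sum = 5037.65 ng/mL·h
Extrapolated tail: C_last / k_e = 304.1 / 0.079 = 3849.367
AUC_0→∞ = 5037.65 + 3849.367 = 8887.017 ng/mL·h

AUC = 8890 ng/mL·h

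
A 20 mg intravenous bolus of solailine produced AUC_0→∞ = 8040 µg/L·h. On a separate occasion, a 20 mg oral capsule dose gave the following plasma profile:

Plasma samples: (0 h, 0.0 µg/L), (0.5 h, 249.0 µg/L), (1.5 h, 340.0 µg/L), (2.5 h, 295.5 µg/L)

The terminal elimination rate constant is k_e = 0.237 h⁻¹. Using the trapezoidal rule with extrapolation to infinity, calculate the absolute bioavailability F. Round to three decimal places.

F = 0.239

Trapezoidal AUC_0→2.5 (oral capsule):
  [0→0.5]: (0.0+249.0)/2 × 0.5 = 62.25
  [0.5→1.5]: (249.0+340.0)/2 × 1 = 294.5
  [1.5→2.5]: (340.0+295.5)/2 × 1 = 317.75
  Sum = 674.5 µg/L·h
Tail: C_last/k_e = 295.5/0.237 = 1246.835
AUC_0→∞ (oral capsule) = 674.5 + 1246.835 = 1921.335 µg/L·h
F = (AUC_ev/D_ev)/(AUC_iv/D_iv) = (1921.335/20)/(8040/20) = 96.06675/402 = 0.2390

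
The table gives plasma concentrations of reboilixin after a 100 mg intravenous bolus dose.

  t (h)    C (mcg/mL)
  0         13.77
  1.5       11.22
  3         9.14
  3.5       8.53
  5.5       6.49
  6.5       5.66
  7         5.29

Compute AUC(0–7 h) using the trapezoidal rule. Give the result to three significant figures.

Trapezoidal AUC_0→7:
  [0→1.5]: (13.77+11.22)/2 × 1.5 = 18.7425
  [1.5→3]: (11.22+9.14)/2 × 1.5 = 15.27
  [3→3.5]: (9.14+8.53)/2 × 0.5 = 4.4175
  [3.5→5.5]: (8.53+6.49)/2 × 2 = 15.02
  [5.5→6.5]: (6.49+5.66)/2 × 1 = 6.075
  [6.5→7]: (5.66+5.29)/2 × 0.5 = 2.7375
  Sum = 62.2625 mcg/mL·h

AUC = 62.3 mcg/mL·h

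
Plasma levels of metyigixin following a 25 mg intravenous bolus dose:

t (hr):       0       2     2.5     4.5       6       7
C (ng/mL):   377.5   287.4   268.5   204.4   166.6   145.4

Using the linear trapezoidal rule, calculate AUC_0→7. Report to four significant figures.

Trapezoidal AUC_0→7:
  [0→2]: (377.5+287.4)/2 × 2 = 664.9
  [2→2.5]: (287.4+268.5)/2 × 0.5 = 138.975
  [2.5→4.5]: (268.5+204.4)/2 × 2 = 472.9
  [4.5→6]: (204.4+166.6)/2 × 1.5 = 278.25
  [6→7]: (166.6+145.4)/2 × 1 = 156.0
  Sum = 1711.025 ng/mL·hr

AUC = 1711 ng/mL·hr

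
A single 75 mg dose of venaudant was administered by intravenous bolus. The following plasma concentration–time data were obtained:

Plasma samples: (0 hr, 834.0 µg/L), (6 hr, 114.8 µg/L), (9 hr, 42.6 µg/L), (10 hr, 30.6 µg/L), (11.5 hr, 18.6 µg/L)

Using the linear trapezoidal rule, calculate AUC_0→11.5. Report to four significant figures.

AUC = 3156 µg/L·hr

Trapezoidal AUC_0→11.5:
  [0→6]: (834.0+114.8)/2 × 6 = 2846.4
  [6→9]: (114.8+42.6)/2 × 3 = 236.1
  [9→10]: (42.6+30.6)/2 × 1 = 36.6
  [10→11.5]: (30.6+18.6)/2 × 1.5 = 36.9
  Sum = 3156.0 µg/L·hr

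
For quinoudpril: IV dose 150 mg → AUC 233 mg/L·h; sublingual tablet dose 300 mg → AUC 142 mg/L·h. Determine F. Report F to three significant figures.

F = (AUC_ev / D_ev) / (AUC_iv / D_iv)
  = (142/300) / (233/150)
  = 0.473333 / 1.55333 = 0.3047

F = 0.305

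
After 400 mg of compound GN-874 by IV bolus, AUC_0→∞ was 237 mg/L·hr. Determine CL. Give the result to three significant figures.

CL = 1.69 L/hr

CL = Dose_iv / AUC_0→∞
   = 400 / 237 = 1.68776 L/hr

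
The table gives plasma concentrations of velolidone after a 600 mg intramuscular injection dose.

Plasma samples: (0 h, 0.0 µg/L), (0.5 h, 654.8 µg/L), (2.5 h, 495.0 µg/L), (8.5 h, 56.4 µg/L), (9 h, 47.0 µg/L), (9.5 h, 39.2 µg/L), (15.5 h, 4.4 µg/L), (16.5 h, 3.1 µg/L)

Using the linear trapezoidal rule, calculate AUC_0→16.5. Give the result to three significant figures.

Trapezoidal AUC_0→16.5:
  [0→0.5]: (0.0+654.8)/2 × 0.5 = 163.7
  [0.5→2.5]: (654.8+495.0)/2 × 2 = 1149.8
  [2.5→8.5]: (495.0+56.4)/2 × 6 = 1654.2
  [8.5→9]: (56.4+47.0)/2 × 0.5 = 25.85
  [9→9.5]: (47.0+39.2)/2 × 0.5 = 21.55
  [9.5→15.5]: (39.2+4.4)/2 × 6 = 130.8
  [15.5→16.5]: (4.4+3.1)/2 × 1 = 3.75
  Sum = 3149.65 µg/L·h

AUC = 3150 µg/L·h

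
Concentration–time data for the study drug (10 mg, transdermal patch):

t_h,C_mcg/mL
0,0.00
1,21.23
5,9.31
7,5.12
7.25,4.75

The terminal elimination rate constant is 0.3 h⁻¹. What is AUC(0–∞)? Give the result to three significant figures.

Trapezoidal AUC_0→7.25:
  [0→1]: (0.00+21.23)/2 × 1 = 10.615
  [1→5]: (21.23+9.31)/2 × 4 = 61.08
  [5→7]: (9.31+5.12)/2 × 2 = 14.43
  [7→7.25]: (5.12+4.75)/2 × 0.25 = 1.23375
  Sum = 87.35875 mcg/mL·h
Extrapolated tail: C_last / k_e = 4.75 / 0.3 = 15.833
AUC_0→∞ = 87.35875 + 15.833 = 103.19175 mcg/mL·h

AUC = 103 mcg/mL·h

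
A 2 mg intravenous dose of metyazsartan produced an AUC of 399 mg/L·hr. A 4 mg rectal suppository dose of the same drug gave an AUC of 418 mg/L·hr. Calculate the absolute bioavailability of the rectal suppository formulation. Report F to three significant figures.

F = (AUC_ev / D_ev) / (AUC_iv / D_iv)
  = (418/4) / (399/2)
  = 104.5 / 199.5 = 0.5238

F = 0.524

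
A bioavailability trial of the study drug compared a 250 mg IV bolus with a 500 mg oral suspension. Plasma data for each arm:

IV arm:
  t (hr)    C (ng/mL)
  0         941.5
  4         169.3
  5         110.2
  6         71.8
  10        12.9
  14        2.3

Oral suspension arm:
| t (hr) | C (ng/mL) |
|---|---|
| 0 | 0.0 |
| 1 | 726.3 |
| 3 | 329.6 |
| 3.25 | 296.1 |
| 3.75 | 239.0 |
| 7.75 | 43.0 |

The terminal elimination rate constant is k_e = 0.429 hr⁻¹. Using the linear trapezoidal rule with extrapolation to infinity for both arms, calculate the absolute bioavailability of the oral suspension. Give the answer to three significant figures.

Trapezoidal AUC_0→14 (IV):
  [0→4]: (941.5+169.3)/2 × 4 = 2221.6
  [4→5]: (169.3+110.2)/2 × 1 = 139.75
  [5→6]: (110.2+71.8)/2 × 1 = 91.0
  [6→10]: (71.8+12.9)/2 × 4 = 169.4
  [10→14]: (12.9+2.3)/2 × 4 = 30.4
  Sum = 2652.15 ng/mL·hr
IV tail: 2.3/0.429 = 5.361; AUC_iv,0→∞ = 2652.15 + 5.361 = 2657.511 ng/mL·hr
Trapezoidal AUC_0→7.75 (oral suspension):
  [0→1]: (0.0+726.3)/2 × 1 = 363.15
  [1→3]: (726.3+329.6)/2 × 2 = 1055.9
  [3→3.25]: (329.6+296.1)/2 × 0.25 = 78.2125
  [3.25→3.75]: (296.1+239.0)/2 × 0.5 = 133.775
  [3.75→7.75]: (239.0+43.0)/2 × 4 = 564.0
  Sum = 2195.0375 ng/mL·hr
oral suspension tail: 43.0/0.429 = 100.233; AUC_ev,0→∞ = 2195.0375 + 100.233 = 2295.2705 ng/mL·hr
F = (AUC_ev/D_ev)/(AUC_iv/D_iv) = (2295.2705/500)/(2657.511/250) = 4.590541/10.630044 = 0.4318

F = 0.432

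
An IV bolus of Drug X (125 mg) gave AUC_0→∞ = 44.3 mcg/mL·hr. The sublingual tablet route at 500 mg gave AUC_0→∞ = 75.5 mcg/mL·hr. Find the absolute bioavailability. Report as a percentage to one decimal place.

F = 42.6%

F = (AUC_ev / D_ev) / (AUC_iv / D_iv)
  = (75.5/500) / (44.3/125)
  = 0.151 / 0.3544 = 0.4261
  = 42.61%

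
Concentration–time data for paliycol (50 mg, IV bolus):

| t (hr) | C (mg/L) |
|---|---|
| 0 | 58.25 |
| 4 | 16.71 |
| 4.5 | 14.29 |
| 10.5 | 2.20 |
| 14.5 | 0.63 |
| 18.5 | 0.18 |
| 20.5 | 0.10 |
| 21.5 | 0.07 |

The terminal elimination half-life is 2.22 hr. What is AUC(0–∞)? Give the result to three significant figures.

Trapezoidal AUC_0→21.5:
  [0→4]: (58.25+16.71)/2 × 4 = 149.92
  [4→4.5]: (16.71+14.29)/2 × 0.5 = 7.75
  [4.5→10.5]: (14.29+2.20)/2 × 6 = 49.47
  [10.5→14.5]: (2.20+0.63)/2 × 4 = 5.66
  [14.5→18.5]: (0.63+0.18)/2 × 4 = 1.62
  [18.5→20.5]: (0.18+0.10)/2 × 2 = 0.28
  [20.5→21.5]: (0.10+0.07)/2 × 1 = 0.085
  Sum = 214.785 mg/L·hr
k_e = ln2 / t½ = 0.693147 / 2.22 = 0.3122 hr^-1
Extrapolated tail: C_last / k_e = 0.07 / 0.3122 = 0.224
AUC_0→∞ = 214.785 + 0.224 = 215.009 mg/L·hr

AUC = 215 mg/L·hr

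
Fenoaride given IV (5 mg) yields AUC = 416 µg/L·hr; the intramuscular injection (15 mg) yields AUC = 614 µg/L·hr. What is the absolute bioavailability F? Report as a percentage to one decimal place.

F = (AUC_ev / D_ev) / (AUC_iv / D_iv)
  = (614/15) / (416/5)
  = 40.9333 / 83.2 = 0.4920
  = 49.20%

F = 49.2%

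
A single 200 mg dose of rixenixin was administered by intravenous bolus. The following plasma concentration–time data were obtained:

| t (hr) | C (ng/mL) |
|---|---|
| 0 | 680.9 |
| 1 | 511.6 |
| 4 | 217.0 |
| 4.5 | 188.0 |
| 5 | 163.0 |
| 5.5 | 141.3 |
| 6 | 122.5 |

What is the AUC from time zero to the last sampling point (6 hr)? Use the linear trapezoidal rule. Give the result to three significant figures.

Trapezoidal AUC_0→6:
  [0→1]: (680.9+511.6)/2 × 1 = 596.25
  [1→4]: (511.6+217.0)/2 × 3 = 1092.9
  [4→4.5]: (217.0+188.0)/2 × 0.5 = 101.25
  [4.5→5]: (188.0+163.0)/2 × 0.5 = 87.75
  [5→5.5]: (163.0+141.3)/2 × 0.5 = 76.075
  [5.5→6]: (141.3+122.5)/2 × 0.5 = 65.95
  Sum = 2020.175 ng/mL·hr

AUC = 2020 ng/mL·hr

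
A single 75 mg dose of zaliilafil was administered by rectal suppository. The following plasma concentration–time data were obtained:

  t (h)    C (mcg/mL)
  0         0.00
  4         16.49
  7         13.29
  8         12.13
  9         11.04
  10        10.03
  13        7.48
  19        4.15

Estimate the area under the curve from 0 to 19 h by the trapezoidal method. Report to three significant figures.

AUC = 174 mcg/mL·h

Trapezoidal AUC_0→19:
  [0→4]: (0.00+16.49)/2 × 4 = 32.98
  [4→7]: (16.49+13.29)/2 × 3 = 44.67
  [7→8]: (13.29+12.13)/2 × 1 = 12.71
  [8→9]: (12.13+11.04)/2 × 1 = 11.585
  [9→10]: (11.04+10.03)/2 × 1 = 10.535
  [10→13]: (10.03+7.48)/2 × 3 = 26.265
  [13→19]: (7.48+4.15)/2 × 6 = 34.89
  Sum = 173.635 mcg/mL·h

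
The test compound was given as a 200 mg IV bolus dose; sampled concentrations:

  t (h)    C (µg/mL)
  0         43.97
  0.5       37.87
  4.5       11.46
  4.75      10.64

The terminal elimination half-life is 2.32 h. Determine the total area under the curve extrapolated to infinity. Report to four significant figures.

AUC = 157.5 µg/mL·h

Trapezoidal AUC_0→4.75:
  [0→0.5]: (43.97+37.87)/2 × 0.5 = 20.46
  [0.5→4.5]: (37.87+11.46)/2 × 4 = 98.66
  [4.5→4.75]: (11.46+10.64)/2 × 0.25 = 2.7625
  Sum = 121.8825 µg/mL·h
k_e = ln2 / t½ = 0.693147 / 2.32 = 0.2988 h^-1
Extrapolated tail: C_last / k_e = 10.64 / 0.2988 = 35.609
AUC_0→∞ = 121.8825 + 35.609 = 157.4915 µg/mL·h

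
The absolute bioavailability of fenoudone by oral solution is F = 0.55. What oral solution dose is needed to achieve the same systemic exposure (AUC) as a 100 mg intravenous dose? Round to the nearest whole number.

For equal systemic exposure: F × D_ev = D_iv
D_ev = D_iv / F = 100 / 0.55 = 181.818 mg

D_oral = 182 mg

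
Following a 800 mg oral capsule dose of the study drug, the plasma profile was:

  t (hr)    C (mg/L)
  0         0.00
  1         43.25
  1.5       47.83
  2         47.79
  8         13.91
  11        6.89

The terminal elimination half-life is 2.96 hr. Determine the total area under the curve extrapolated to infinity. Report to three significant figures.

AUC = 314 mg/L·hr

Trapezoidal AUC_0→11:
  [0→1]: (0.00+43.25)/2 × 1 = 21.625
  [1→1.5]: (43.25+47.83)/2 × 0.5 = 22.77
  [1.5→2]: (47.83+47.79)/2 × 0.5 = 23.905
  [2→8]: (47.79+13.91)/2 × 6 = 185.1
  [8→11]: (13.91+6.89)/2 × 3 = 31.2
  Sum = 284.6 mg/L·hr
k_e = ln2 / t½ = 0.693147 / 2.96 = 0.2342 hr^-1
Extrapolated tail: C_last / k_e = 6.89 / 0.2342 = 29.419
AUC_0→∞ = 284.6 + 29.419 = 314.019 mg/L·hr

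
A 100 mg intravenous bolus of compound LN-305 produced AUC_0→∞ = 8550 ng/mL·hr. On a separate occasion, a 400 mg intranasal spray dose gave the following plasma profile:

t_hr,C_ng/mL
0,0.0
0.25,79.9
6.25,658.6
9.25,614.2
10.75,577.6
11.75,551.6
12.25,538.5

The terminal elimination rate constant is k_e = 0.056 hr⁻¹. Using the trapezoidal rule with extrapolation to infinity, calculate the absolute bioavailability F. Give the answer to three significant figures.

F = 0.453

Trapezoidal AUC_0→12.25 (intranasal spray):
  [0→0.25]: (0.0+79.9)/2 × 0.25 = 9.9875
  [0.25→6.25]: (79.9+658.6)/2 × 6 = 2215.5
  [6.25→9.25]: (658.6+614.2)/2 × 3 = 1909.2
  [9.25→10.75]: (614.2+577.6)/2 × 1.5 = 893.85
  [10.75→11.75]: (577.6+551.6)/2 × 1 = 564.6
  [11.75→12.25]: (551.6+538.5)/2 × 0.5 = 272.525
  Sum = 5865.6625 ng/mL·hr
Tail: C_last/k_e = 538.5/0.056 = 9616.071
AUC_0→∞ (intranasal spray) = 5865.6625 + 9616.071 = 15481.7335 ng/mL·hr
F = (AUC_ev/D_ev)/(AUC_iv/D_iv) = (15481.7335/400)/(8550/100) = 38.7043/85.5 = 0.4527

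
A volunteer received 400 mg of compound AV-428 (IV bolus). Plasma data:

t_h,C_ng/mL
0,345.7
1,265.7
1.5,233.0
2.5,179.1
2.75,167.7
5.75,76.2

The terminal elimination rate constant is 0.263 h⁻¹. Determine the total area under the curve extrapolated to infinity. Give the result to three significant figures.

Trapezoidal AUC_0→5.75:
  [0→1]: (345.7+265.7)/2 × 1 = 305.7
  [1→1.5]: (265.7+233.0)/2 × 0.5 = 124.675
  [1.5→2.5]: (233.0+179.1)/2 × 1 = 206.05
  [2.5→2.75]: (179.1+167.7)/2 × 0.25 = 43.35
  [2.75→5.75]: (167.7+76.2)/2 × 3 = 365.85
  Sum = 1045.625 ng/mL·h
Extrapolated tail: C_last / k_e = 76.2 / 0.263 = 289.734
AUC_0→∞ = 1045.625 + 289.734 = 1335.359 ng/mL·h

AUC = 1340 ng/mL·h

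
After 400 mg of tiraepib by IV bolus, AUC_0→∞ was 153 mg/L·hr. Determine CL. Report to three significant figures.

CL = 2.61 L/hr

CL = Dose_iv / AUC_0→∞
   = 400 / 153 = 2.61438 L/hr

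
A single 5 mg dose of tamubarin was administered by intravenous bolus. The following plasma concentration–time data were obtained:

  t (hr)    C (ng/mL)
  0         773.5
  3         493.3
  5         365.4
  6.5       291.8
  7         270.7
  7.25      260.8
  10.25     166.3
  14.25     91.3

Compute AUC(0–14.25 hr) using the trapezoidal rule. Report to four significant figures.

Trapezoidal AUC_0→14.25:
  [0→3]: (773.5+493.3)/2 × 3 = 1900.2
  [3→5]: (493.3+365.4)/2 × 2 = 858.7
  [5→6.5]: (365.4+291.8)/2 × 1.5 = 492.9
  [6.5→7]: (291.8+270.7)/2 × 0.5 = 140.625
  [7→7.25]: (270.7+260.8)/2 × 0.25 = 66.4375
  [7.25→10.25]: (260.8+166.3)/2 × 3 = 640.65
  [10.25→14.25]: (166.3+91.3)/2 × 4 = 515.2
  Sum = 4614.7125 ng/mL·hr

AUC = 4615 ng/mL·hr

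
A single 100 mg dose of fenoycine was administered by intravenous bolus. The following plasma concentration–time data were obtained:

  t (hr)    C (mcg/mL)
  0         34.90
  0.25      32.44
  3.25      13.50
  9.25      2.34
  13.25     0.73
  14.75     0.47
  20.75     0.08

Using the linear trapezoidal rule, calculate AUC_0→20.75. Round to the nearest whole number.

Trapezoidal AUC_0→20.75:
  [0→0.25]: (34.90+32.44)/2 × 0.25 = 8.4175
  [0.25→3.25]: (32.44+13.50)/2 × 3 = 68.91
  [3.25→9.25]: (13.50+2.34)/2 × 6 = 47.52
  [9.25→13.25]: (2.34+0.73)/2 × 4 = 6.14
  [13.25→14.75]: (0.73+0.47)/2 × 1.5 = 0.9
  [14.75→20.75]: (0.47+0.08)/2 × 6 = 1.65
  Sum = 133.5375 mcg/mL·hr

AUC = 134 mcg/mL·hr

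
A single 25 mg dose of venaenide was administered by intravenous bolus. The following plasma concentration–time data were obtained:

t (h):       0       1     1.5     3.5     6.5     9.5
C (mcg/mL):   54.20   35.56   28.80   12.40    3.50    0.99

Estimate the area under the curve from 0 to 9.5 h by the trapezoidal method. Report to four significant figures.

AUC = 132.8 mcg/mL·h

Trapezoidal AUC_0→9.5:
  [0→1]: (54.20+35.56)/2 × 1 = 44.88
  [1→1.5]: (35.56+28.80)/2 × 0.5 = 16.09
  [1.5→3.5]: (28.80+12.40)/2 × 2 = 41.2
  [3.5→6.5]: (12.40+3.50)/2 × 3 = 23.85
  [6.5→9.5]: (3.50+0.99)/2 × 3 = 6.735
  Sum = 132.755 mcg/mL·h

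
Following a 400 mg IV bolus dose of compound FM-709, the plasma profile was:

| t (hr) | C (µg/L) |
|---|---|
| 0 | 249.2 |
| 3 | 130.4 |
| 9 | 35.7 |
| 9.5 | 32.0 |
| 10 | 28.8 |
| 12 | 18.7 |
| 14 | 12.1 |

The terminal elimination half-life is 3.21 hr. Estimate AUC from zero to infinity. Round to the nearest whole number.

Trapezoidal AUC_0→14:
  [0→3]: (249.2+130.4)/2 × 3 = 569.4
  [3→9]: (130.4+35.7)/2 × 6 = 498.3
  [9→9.5]: (35.7+32.0)/2 × 0.5 = 16.925
  [9.5→10]: (32.0+28.8)/2 × 0.5 = 15.2
  [10→12]: (28.8+18.7)/2 × 2 = 47.5
  [12→14]: (18.7+12.1)/2 × 2 = 30.8
  Sum = 1178.125 µg/L·hr
k_e = ln2 / t½ = 0.693147 / 3.21 = 0.2159 hr^-1
Extrapolated tail: C_last / k_e = 12.1 / 0.2159 = 56.044
AUC_0→∞ = 1178.125 + 56.044 = 1234.169 µg/L·hr

AUC = 1234 µg/L·hr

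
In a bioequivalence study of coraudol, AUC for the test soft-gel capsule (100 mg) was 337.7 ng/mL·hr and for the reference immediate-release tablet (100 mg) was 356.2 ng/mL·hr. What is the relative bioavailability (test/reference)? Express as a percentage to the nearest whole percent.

F_rel = 95%

F_rel = (AUC_test/D_test) / (AUC_ref/D_ref)
      = (337.7/100) / (356.2/100)
      = 3.377 / 3.562 = 0.9481 = 94.81%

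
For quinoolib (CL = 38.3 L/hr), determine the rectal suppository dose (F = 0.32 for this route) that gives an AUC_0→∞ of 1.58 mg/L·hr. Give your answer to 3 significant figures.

Dose = CL × AUC_0→∞ / F
     = 38.3 × 1.58 / 0.32 = 189.10625 mg

Dose = 189 mg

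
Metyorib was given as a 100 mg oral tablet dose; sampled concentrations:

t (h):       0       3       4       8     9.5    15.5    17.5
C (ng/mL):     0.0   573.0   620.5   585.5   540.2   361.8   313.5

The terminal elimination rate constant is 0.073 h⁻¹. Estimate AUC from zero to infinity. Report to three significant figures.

AUC = 12400 ng/mL·h

Trapezoidal AUC_0→17.5:
  [0→3]: (0.0+573.0)/2 × 3 = 859.5
  [3→4]: (573.0+620.5)/2 × 1 = 596.75
  [4→8]: (620.5+585.5)/2 × 4 = 2412.0
  [8→9.5]: (585.5+540.2)/2 × 1.5 = 844.275
  [9.5→15.5]: (540.2+361.8)/2 × 6 = 2706.0
  [15.5→17.5]: (361.8+313.5)/2 × 2 = 675.3
  Sum = 8093.825 ng/mL·h
Extrapolated tail: C_last / k_e = 313.5 / 0.073 = 4294.521
AUC_0→∞ = 8093.825 + 4294.521 = 12388.346 ng/mL·h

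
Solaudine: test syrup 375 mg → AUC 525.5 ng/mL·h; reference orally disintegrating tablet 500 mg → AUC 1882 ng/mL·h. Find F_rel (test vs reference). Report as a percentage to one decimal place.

F_rel = (AUC_test/D_test) / (AUC_ref/D_ref)
      = (525.5/375) / (1882/500)
      = 1.40133 / 3.764 = 0.3723 = 37.23%

F_rel = 37.2%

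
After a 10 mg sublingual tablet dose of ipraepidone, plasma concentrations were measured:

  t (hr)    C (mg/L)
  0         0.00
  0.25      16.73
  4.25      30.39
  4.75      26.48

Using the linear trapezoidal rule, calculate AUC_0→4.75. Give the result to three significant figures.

AUC = 111 mg/L·hr

Trapezoidal AUC_0→4.75:
  [0→0.25]: (0.00+16.73)/2 × 0.25 = 2.09125
  [0.25→4.25]: (16.73+30.39)/2 × 4 = 94.24
  [4.25→4.75]: (30.39+26.48)/2 × 0.5 = 14.2175
  Sum = 110.54875 mg/L·hr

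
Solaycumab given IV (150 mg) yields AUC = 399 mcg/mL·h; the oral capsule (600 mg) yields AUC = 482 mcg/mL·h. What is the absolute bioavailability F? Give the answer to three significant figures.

F = 0.302

F = (AUC_ev / D_ev) / (AUC_iv / D_iv)
  = (482/600) / (399/150)
  = 0.803333 / 2.66 = 0.3020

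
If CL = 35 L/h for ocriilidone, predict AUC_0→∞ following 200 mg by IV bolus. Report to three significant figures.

AUC = 5.71 mg/L·h

AUC_0→∞ = Dose_iv / CL
        = 200 / 35 = 5.71429 mg/L·h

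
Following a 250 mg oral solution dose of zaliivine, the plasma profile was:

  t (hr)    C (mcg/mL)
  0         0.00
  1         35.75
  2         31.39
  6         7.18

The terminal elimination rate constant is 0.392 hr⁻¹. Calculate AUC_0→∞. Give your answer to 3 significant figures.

Trapezoidal AUC_0→6:
  [0→1]: (0.00+35.75)/2 × 1 = 17.875
  [1→2]: (35.75+31.39)/2 × 1 = 33.57
  [2→6]: (31.39+7.18)/2 × 4 = 77.14
  Sum = 128.585 mcg/mL·hr
Extrapolated tail: C_last / k_e = 7.18 / 0.392 = 18.316
AUC_0→∞ = 128.585 + 18.316 = 146.901 mcg/mL·hr

AUC = 147 mcg/mL·hr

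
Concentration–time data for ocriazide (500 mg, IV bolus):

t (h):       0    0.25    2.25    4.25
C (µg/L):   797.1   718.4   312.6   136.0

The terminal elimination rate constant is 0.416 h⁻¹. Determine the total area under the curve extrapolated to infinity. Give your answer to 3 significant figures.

AUC = 2000 µg/L·h

Trapezoidal AUC_0→4.25:
  [0→0.25]: (797.1+718.4)/2 × 0.25 = 189.4375
  [0.25→2.25]: (718.4+312.6)/2 × 2 = 1031.0
  [2.25→4.25]: (312.6+136.0)/2 × 2 = 448.6
  Sum = 1669.0375 µg/L·h
Extrapolated tail: C_last / k_e = 136.0 / 0.416 = 326.923
AUC_0→∞ = 1669.0375 + 326.923 = 1995.9605 µg/L·h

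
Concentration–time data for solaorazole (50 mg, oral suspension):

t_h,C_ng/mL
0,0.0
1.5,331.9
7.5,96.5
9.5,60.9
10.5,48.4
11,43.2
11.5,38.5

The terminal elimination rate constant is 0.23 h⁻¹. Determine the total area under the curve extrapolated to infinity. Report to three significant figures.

Trapezoidal AUC_0→11.5:
  [0→1.5]: (0.0+331.9)/2 × 1.5 = 248.925
  [1.5→7.5]: (331.9+96.5)/2 × 6 = 1285.2
  [7.5→9.5]: (96.5+60.9)/2 × 2 = 157.4
  [9.5→10.5]: (60.9+48.4)/2 × 1 = 54.65
  [10.5→11]: (48.4+43.2)/2 × 0.5 = 22.9
  [11→11.5]: (43.2+38.5)/2 × 0.5 = 20.425
  Sum = 1789.5 ng/mL·h
Extrapolated tail: C_last / k_e = 38.5 / 0.23 = 167.391
AUC_0→∞ = 1789.5 + 167.391 = 1956.891 ng/mL·h

AUC = 1960 ng/mL·h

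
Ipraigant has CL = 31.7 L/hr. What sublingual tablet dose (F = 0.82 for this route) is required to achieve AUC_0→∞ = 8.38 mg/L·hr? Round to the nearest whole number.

Dose = 324 mg

Dose = CL × AUC_0→∞ / F
     = 31.7 × 8.38 / 0.82 = 323.959 mg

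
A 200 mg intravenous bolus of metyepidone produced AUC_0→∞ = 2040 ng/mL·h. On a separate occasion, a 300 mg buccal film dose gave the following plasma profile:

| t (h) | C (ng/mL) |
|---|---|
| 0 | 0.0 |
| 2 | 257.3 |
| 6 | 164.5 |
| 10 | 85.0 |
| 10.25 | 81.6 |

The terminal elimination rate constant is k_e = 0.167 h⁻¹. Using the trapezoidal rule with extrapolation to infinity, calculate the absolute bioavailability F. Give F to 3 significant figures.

F = 0.689

Trapezoidal AUC_0→10.25 (buccal film):
  [0→2]: (0.0+257.3)/2 × 2 = 257.3
  [2→6]: (257.3+164.5)/2 × 4 = 843.6
  [6→10]: (164.5+85.0)/2 × 4 = 499.0
  [10→10.25]: (85.0+81.6)/2 × 0.25 = 20.825
  Sum = 1620.725 ng/mL·h
Tail: C_last/k_e = 81.6/0.167 = 488.623
AUC_0→∞ (buccal film) = 1620.725 + 488.623 = 2109.348 ng/mL·h
F = (AUC_ev/D_ev)/(AUC_iv/D_iv) = (2109.348/300)/(2040/200) = 7.03116/10.2 = 0.6893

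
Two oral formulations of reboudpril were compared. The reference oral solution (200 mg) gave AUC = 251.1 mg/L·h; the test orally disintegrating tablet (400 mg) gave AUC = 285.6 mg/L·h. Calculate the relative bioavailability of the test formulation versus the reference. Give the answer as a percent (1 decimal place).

F_rel = (AUC_test/D_test) / (AUC_ref/D_ref)
      = (285.6/400) / (251.1/200)
      = 0.714 / 1.2555 = 0.5687 = 56.87%

F_rel = 56.9%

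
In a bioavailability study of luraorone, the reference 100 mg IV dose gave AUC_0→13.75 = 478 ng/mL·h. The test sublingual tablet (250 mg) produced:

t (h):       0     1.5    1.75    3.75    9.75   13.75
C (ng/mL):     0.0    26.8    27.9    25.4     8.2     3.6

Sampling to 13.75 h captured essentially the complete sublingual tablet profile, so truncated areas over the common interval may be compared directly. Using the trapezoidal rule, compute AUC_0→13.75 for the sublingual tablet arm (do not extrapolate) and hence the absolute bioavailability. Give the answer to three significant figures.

Trapezoidal AUC_0→13.75 (sublingual tablet):
  [0→1.5]: (0.0+26.8)/2 × 1.5 = 20.1
  [1.5→1.75]: (26.8+27.9)/2 × 0.25 = 6.8375
  [1.75→3.75]: (27.9+25.4)/2 × 2 = 53.3
  [3.75→9.75]: (25.4+8.2)/2 × 6 = 100.8
  [9.75→13.75]: (8.2+3.6)/2 × 4 = 23.6
  Sum = 204.6375 ng/mL·h
F = (AUC_ev/D_ev)/(AUC_iv/D_iv) = (204.6375/250)/(478/100) = 0.81855/4.78 = 0.1712

F = 0.171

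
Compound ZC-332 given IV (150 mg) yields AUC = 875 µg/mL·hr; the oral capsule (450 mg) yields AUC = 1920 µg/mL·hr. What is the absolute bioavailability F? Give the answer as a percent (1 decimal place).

F = (AUC_ev / D_ev) / (AUC_iv / D_iv)
  = (1920/450) / (875/150)
  = 4.26667 / 5.83333 = 0.7314
  = 73.14%

F = 73.1%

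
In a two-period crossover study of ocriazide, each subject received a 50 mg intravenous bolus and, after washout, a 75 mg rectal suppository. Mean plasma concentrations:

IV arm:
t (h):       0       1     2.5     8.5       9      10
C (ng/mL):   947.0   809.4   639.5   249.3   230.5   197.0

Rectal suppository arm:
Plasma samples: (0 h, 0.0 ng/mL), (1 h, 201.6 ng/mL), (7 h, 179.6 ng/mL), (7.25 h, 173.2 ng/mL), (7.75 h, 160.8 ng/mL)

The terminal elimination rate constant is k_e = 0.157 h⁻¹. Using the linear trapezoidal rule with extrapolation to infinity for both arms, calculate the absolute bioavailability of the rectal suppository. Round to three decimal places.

Trapezoidal AUC_0→10 (IV):
  [0→1]: (947.0+809.4)/2 × 1 = 878.2
  [1→2.5]: (809.4+639.5)/2 × 1.5 = 1086.675
  [2.5→8.5]: (639.5+249.3)/2 × 6 = 2666.4
  [8.5→9]: (249.3+230.5)/2 × 0.5 = 119.95
  [9→10]: (230.5+197.0)/2 × 1 = 213.75
  Sum = 4964.975 ng/mL·h
IV tail: 197.0/0.157 = 1254.777; AUC_iv,0→∞ = 4964.975 + 1254.777 = 6219.752 ng/mL·h
Trapezoidal AUC_0→7.75 (rectal suppository):
  [0→1]: (0.0+201.6)/2 × 1 = 100.8
  [1→7]: (201.6+179.6)/2 × 6 = 1143.6
  [7→7.25]: (179.6+173.2)/2 × 0.25 = 44.1
  [7.25→7.75]: (173.2+160.8)/2 × 0.5 = 83.5
  Sum = 1372.0 ng/mL·h
rectal suppository tail: 160.8/0.157 = 1024.204; AUC_ev,0→∞ = 1372.0 + 1024.204 = 2396.204 ng/mL·h
F = (AUC_ev/D_ev)/(AUC_iv/D_iv) = (2396.204/75)/(6219.752/50) = 31.9494/124.39504 = 0.2568

F = 0.257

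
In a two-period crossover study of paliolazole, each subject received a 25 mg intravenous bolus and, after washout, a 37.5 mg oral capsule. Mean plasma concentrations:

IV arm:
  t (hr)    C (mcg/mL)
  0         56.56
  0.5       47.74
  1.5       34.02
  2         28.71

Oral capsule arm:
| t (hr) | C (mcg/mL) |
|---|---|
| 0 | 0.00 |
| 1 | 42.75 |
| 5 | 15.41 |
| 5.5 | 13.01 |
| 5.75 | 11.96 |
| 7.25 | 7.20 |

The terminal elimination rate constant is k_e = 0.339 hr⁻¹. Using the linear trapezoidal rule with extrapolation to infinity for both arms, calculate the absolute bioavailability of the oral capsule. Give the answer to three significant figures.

Trapezoidal AUC_0→2 (IV):
  [0→0.5]: (56.56+47.74)/2 × 0.5 = 26.075
  [0.5→1.5]: (47.74+34.02)/2 × 1 = 40.88
  [1.5→2]: (34.02+28.71)/2 × 0.5 = 15.6825
  Sum = 82.6375 mcg/mL·hr
IV tail: 28.71/0.339 = 84.690; AUC_iv,0→∞ = 82.6375 + 84.690 = 167.3275 mcg/mL·hr
Trapezoidal AUC_0→7.25 (oral capsule):
  [0→1]: (0.00+42.75)/2 × 1 = 21.375
  [1→5]: (42.75+15.41)/2 × 4 = 116.32
  [5→5.5]: (15.41+13.01)/2 × 0.5 = 7.105
  [5.5→5.75]: (13.01+11.96)/2 × 0.25 = 3.12125
  [5.75→7.25]: (11.96+7.20)/2 × 1.5 = 14.37
  Sum = 162.29125 mcg/mL·hr
oral capsule tail: 7.20/0.339 = 21.239; AUC_ev,0→∞ = 162.29125 + 21.239 = 183.53025 mcg/mL·hr
F = (AUC_ev/D_ev)/(AUC_iv/D_iv) = (183.53025/37.5)/(167.3275/25) = 4.89414/6.6931 = 0.7312

F = 0.731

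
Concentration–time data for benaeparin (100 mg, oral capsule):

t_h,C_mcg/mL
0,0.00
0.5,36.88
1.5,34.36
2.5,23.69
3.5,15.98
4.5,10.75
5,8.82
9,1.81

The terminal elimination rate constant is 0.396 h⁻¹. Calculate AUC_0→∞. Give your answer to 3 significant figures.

AUC = 138 mcg/mL·h

Trapezoidal AUC_0→9:
  [0→0.5]: (0.00+36.88)/2 × 0.5 = 9.22
  [0.5→1.5]: (36.88+34.36)/2 × 1 = 35.62
  [1.5→2.5]: (34.36+23.69)/2 × 1 = 29.025
  [2.5→3.5]: (23.69+15.98)/2 × 1 = 19.835
  [3.5→4.5]: (15.98+10.75)/2 × 1 = 13.365
  [4.5→5]: (10.75+8.82)/2 × 0.5 = 4.8925
  [5→9]: (8.82+1.81)/2 × 4 = 21.26
  Sum = 133.2175 mcg/mL·h
Extrapolated tail: C_last / k_e = 1.81 / 0.396 = 4.571
AUC_0→∞ = 133.2175 + 4.571 = 137.7885 mcg/mL·h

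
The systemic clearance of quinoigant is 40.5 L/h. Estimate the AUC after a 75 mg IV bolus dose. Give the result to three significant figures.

AUC = 1.85 mg/L·h

AUC_0→∞ = Dose_iv / CL
        = 75 / 40.5 = 1.85185 mg/L·h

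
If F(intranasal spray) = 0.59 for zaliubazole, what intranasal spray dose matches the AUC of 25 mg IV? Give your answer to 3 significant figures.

For equal systemic exposure: F × D_ev = D_iv
D_ev = D_iv / F = 25 / 0.59 = 42.3729 mg

D_intranasal = 42.4 mg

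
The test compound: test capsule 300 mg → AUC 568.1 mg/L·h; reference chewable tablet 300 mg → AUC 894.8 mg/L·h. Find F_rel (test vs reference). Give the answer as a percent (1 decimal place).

F_rel = (AUC_test/D_test) / (AUC_ref/D_ref)
      = (568.1/300) / (894.8/300)
      = 1.89367 / 2.98267 = 0.6349 = 63.49%

F_rel = 63.5%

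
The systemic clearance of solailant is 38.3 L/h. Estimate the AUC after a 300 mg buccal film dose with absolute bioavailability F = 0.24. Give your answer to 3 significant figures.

AUC = 1.88 mg/L·h

AUC_0→∞ = F × Dose / CL
        = 0.24 × 300 / 38.3 = 1.8799 mg/L·h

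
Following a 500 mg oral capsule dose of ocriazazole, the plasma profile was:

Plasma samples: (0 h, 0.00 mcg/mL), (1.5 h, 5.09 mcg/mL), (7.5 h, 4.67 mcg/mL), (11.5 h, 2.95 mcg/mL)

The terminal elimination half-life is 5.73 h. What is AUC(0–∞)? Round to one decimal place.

Trapezoidal AUC_0→11.5:
  [0→1.5]: (0.00+5.09)/2 × 1.5 = 3.8175
  [1.5→7.5]: (5.09+4.67)/2 × 6 = 29.28
  [7.5→11.5]: (4.67+2.95)/2 × 4 = 15.24
  Sum = 48.3375 mcg/mL·h
k_e = ln2 / t½ = 0.693147 / 5.73 = 0.1210 h^-1
Extrapolated tail: C_last / k_e = 2.95 / 0.121 = 24.380
AUC_0→∞ = 48.3375 + 24.380 = 72.7175 mcg/mL·h

AUC = 72.7 mcg/mL·h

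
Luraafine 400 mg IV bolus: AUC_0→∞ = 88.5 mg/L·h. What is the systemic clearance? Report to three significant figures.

CL = 4.52 L/h

CL = Dose_iv / AUC_0→∞
   = 400 / 88.5 = 4.51977 L/h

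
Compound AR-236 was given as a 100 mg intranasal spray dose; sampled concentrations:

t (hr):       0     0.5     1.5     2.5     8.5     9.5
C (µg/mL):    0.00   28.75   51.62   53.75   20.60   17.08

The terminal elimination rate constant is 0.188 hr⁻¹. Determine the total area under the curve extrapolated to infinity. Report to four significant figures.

AUC = 432.8 µg/mL·hr

Trapezoidal AUC_0→9.5:
  [0→0.5]: (0.00+28.75)/2 × 0.5 = 7.1875
  [0.5→1.5]: (28.75+51.62)/2 × 1 = 40.185
  [1.5→2.5]: (51.62+53.75)/2 × 1 = 52.685
  [2.5→8.5]: (53.75+20.60)/2 × 6 = 223.05
  [8.5→9.5]: (20.60+17.08)/2 × 1 = 18.84
  Sum = 341.9475 µg/mL·hr
Extrapolated tail: C_last / k_e = 17.08 / 0.188 = 90.851
AUC_0→∞ = 341.9475 + 90.851 = 432.7985 µg/mL·hr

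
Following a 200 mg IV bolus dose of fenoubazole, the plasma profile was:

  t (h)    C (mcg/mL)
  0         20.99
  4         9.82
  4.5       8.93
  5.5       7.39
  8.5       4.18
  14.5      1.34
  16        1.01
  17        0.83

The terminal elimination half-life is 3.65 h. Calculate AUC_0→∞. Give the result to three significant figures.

Trapezoidal AUC_0→17:
  [0→4]: (20.99+9.82)/2 × 4 = 61.62
  [4→4.5]: (9.82+8.93)/2 × 0.5 = 4.6875
  [4.5→5.5]: (8.93+7.39)/2 × 1 = 8.16
  [5.5→8.5]: (7.39+4.18)/2 × 3 = 17.355
  [8.5→14.5]: (4.18+1.34)/2 × 6 = 16.56
  [14.5→16]: (1.34+1.01)/2 × 1.5 = 1.7625
  [16→17]: (1.01+0.83)/2 × 1 = 0.92
  Sum = 111.065 mcg/mL·h
k_e = ln2 / t½ = 0.693147 / 3.65 = 0.1899 h^-1
Extrapolated tail: C_last / k_e = 0.83 / 0.1899 = 4.371
AUC_0→∞ = 111.065 + 4.371 = 115.436 mcg/mL·h

AUC = 115 mcg/mL·h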